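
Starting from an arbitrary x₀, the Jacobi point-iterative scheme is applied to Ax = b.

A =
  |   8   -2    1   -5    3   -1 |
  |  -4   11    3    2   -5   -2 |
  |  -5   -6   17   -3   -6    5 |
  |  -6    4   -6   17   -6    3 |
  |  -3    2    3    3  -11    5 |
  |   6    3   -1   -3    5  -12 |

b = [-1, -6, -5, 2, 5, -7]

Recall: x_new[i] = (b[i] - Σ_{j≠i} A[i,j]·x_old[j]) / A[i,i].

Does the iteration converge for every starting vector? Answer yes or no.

no

A = D + L + U where D = diag(8, 11, 17, 17, -11, -12).
T_J = -D⁻¹(L+U): T[0,4] = -(3)/(8) = -0.3750; T[0,0] = 0.
  T[0,:] = [+0.0000, +0.2500, -0.1250, +0.6250, -0.3750, +0.1250]
  T[1,:] = [+0.3636, +0.0000, -0.2727, -0.1818, +0.4545, +0.1818]
  T[2,:] = [+0.2941, +0.3529, +0.0000, +0.1765, +0.3529, -0.2941]
  T[3,:] = [+0.3529, -0.2353, +0.3529, +0.0000, +0.3529, -0.1765]
  T[4,:] = [-0.2727, +0.1818, +0.2727, +0.2727, +0.0000, +0.4545]
  T[5,:] = [+0.5000, +0.2500, -0.0833, -0.2500, +0.4167, +0.0000]
|roots of det(T-λI)|: 1.1305, 0.6908, 0.4510, 0.4510, 0.3705, 0.3705.
ρ(T) = max|λ| = 1.1305; 1.1305 > 1 ⇒ diverges.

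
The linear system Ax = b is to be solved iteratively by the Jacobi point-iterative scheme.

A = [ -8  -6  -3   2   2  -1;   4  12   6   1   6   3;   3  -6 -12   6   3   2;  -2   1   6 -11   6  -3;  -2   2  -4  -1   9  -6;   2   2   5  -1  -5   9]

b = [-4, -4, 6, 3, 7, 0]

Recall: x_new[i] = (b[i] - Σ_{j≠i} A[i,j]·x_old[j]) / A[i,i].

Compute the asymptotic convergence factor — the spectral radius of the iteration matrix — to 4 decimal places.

Split A = D + L + U, D = diag(-8, 12, -12, -11, 9, 9).
T_J = -D⁻¹(L+U): T[5,2] = -(5)/(9) = -0.5556; T[5,5] = 0.
  T[0,:] = [+0.0000  -0.7500  -0.3750  +0.2500  +0.2500  -0.1250]
  T[1,:] = [-0.3333  +0.0000  -0.5000  -0.0833  -0.5000  -0.2500]
  T[2,:] = [+0.2500  -0.5000  +0.0000  +0.5000  +0.2500  +0.1667]
  T[3,:] = [-0.1818  +0.0909  +0.5455  +0.0000  +0.5455  -0.2727]
  T[4,:] = [+0.2222  -0.2222  +0.4444  +0.1111  +0.0000  +0.6667]
  T[5,:] = [-0.2222  -0.2222  -0.5556  +0.1111  +0.5556  +0.0000]
eigenvalue magnitudes: 1.1623, 0.8970, 0.8970, 0.4908, 0.3381, 0.2449.
ρ(T) = max|λ| = 1.1623; 1.1623 > 1: divergent.

1.1623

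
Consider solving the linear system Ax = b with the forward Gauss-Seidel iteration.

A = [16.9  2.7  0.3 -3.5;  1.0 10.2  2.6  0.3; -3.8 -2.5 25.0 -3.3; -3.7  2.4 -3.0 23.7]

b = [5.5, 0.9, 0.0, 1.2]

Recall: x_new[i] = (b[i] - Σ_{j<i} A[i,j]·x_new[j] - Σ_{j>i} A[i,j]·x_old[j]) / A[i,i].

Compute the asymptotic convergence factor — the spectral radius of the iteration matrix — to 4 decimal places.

0.1543

Diagonal D = diag(16.9, 10.2, 25, 23.7); L, U strict lower/upper.
Gauss-Seidel: T = -(D+L)⁻¹U, row 0 first, T[0,3] = -(-3.5)/(16.9) = +0.2071; later rows by forward substitution.
  T[0,:] = [+0.0000 -0.1598 -0.0178 +0.2071]
  T[1,:] = [+0.0000 +0.0157 -0.2532 -0.0497]
  T[2,:] = [+0.0000 -0.0227 -0.0280 +0.1585]
  T[3,:] = [+0.0000 -0.0294 +0.0193 +0.0574]
|eigenvalues of T|: 0.1543, 0.0737, 0.0737, 0.0000.
spectral radius ρ = 0.1543; 0.1543 < 1: convergent.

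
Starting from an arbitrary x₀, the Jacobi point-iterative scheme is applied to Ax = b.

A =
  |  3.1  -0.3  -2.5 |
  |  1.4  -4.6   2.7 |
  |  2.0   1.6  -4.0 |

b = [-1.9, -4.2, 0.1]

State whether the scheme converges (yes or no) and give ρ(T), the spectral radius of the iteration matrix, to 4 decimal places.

Split A = D + L + U, D = diag(3.1, -4.6, -4).
Jacobi: T = -D⁻¹(L+U), T[0,2] = -(-2.5)/(3.1) = +0.8065; T[0,0] = 0.
  T[0,:] = [+0.0000 +0.0968 +0.8065]
  T[1,:] = [+0.3043 +0.0000 +0.5870]
  T[2,:] = [+0.5000 +0.4000 +0.0000]
|roots of det(T-λI)|: 0.8990, 0.6970, 0.2020.
ρ(T) = max|λ| = 0.8990; 0.8990 < 1 ⇒ converges.

yes, ρ = 0.8990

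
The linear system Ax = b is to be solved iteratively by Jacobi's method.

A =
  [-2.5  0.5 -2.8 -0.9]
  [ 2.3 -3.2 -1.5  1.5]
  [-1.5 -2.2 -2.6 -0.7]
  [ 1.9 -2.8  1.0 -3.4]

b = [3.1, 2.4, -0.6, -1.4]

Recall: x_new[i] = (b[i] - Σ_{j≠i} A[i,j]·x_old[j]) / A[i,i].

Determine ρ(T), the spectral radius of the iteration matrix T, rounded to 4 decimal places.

1.2822

Diagonal D = diag(-2.5, -3.2, -2.6, -3.4); L, U strict lower/upper.
Jacobi: T = -D⁻¹(L+U), T[2,1] = -(-2.2)/(-2.6) = -0.8462; T[2,2] = 0.
  T[0,:] = [+0.0000, +0.2000, -1.1200, -0.3600]
  T[1,:] = [+0.7188, +0.0000, -0.4688, +0.4688]
  T[2,:] = [-0.5769, -0.8462, +0.0000, -0.2692]
  T[3,:] = [+0.5588, -0.8235, +0.2941, +0.0000]
|λ(T)| sorted: 1.2822, 0.8452, 0.8452, 0.6039.
ρ(T) = max|λ| = 1.2822; 1.2822 > 1 ⇒ diverges.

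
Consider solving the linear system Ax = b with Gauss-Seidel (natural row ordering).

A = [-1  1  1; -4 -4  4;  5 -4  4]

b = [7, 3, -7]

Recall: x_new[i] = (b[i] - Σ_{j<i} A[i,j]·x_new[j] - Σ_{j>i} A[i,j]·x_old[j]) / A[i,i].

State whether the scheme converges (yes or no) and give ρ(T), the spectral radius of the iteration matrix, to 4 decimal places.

no, ρ = 1.2500

A = D + L + U where D = diag(-1, -4, 4).
Gauss-Seidel: T = -(D+L)⁻¹U, row 0 first, T[0,2] = -(1)/(-1) = +1.0000; later rows by forward substitution.
  T[0,:] = [+0.0000 +1.0000 +1.0000]
  T[1,:] = [+0.0000 -1.0000 +0.0000]
  T[2,:] = [+0.0000 -2.2500 -1.2500]
|λ(T)| sorted: 1.2500, 1.0000, 0.0000.
ρ = 1.2500; 1.2500 > 1, so it fails to converge.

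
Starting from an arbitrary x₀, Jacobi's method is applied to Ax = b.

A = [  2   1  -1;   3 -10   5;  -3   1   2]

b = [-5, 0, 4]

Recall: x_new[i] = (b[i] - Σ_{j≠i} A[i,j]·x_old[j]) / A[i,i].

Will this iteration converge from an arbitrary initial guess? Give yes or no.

A = D + L + U where D = diag(2, -10, 2).
Jacobi T = -D⁻¹(L+U): T[0,2] = -(-1)/(2) = +0.5000; T[0,0] = 0.
  T[0,:] = [+0.0000 -0.5000 +0.5000]
  T[1,:] = [+0.3000 +0.0000 +0.5000]
  T[2,:] = [+1.5000 -0.5000 +0.0000]
moduli |λ_i(T)| = 0.9169, 0.7005, 0.7005.
ρ(T) = max|λ| = 0.9169; 0.9169 < 1, so it converges for any x₀.

yes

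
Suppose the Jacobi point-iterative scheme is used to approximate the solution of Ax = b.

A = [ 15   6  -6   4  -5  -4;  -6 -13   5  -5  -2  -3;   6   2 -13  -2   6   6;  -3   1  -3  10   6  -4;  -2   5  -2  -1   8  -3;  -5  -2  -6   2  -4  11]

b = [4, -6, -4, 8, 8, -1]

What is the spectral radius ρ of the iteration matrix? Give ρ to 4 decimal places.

Split A = D + L + U, D = diag(15, -13, -13, 10, 8, 11).
T_J = -D⁻¹(L+U): T[4,5] = -(-3)/(8) = +0.3750; T[4,4] = 0.
  T[0,:] = [+0.0000, -0.4000, +0.4000, -0.2667, +0.3333, +0.2667]
  T[1,:] = [-0.4615, +0.0000, +0.3846, -0.3846, -0.1538, -0.2308]
  T[2,:] = [+0.4615, +0.1538, +0.0000, -0.1538, +0.4615, +0.4615]
  T[3,:] = [+0.3000, -0.1000, +0.3000, +0.0000, -0.6000, +0.4000]
  T[4,:] = [+0.2500, -0.6250, +0.2500, +0.1250, +0.0000, +0.3750]
  T[5,:] = [+0.4545, +0.1818, +0.5455, -0.1818, +0.3636, +0.0000]
|roots of det(T-λI)|: 1.1936, 0.8970, 0.5306, 0.5306, 0.4604, 0.0151.
spectral radius ρ = 1.1936; 1.1936 > 1, so it fails to converge.

1.1936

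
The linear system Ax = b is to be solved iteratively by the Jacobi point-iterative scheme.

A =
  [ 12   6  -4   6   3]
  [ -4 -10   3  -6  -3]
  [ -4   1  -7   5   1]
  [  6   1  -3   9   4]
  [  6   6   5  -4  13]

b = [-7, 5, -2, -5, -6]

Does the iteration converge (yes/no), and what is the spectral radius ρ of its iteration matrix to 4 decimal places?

Split A = D + L + U, D = diag(12, -10, -7, 9, 13).
Jacobi T = -D⁻¹(L+U): T[2,0] = -(-4)/(-7) = -0.5714; T[2,2] = 0.
  T[0,:] = [+0.0000 -0.5000 +0.3333 -0.5000 -0.2500]
  T[1,:] = [-0.4000 +0.0000 +0.3000 -0.6000 -0.3000]
  T[2,:] = [-0.5714 +0.1429 +0.0000 +0.7143 +0.1429]
  T[3,:] = [-0.6667 -0.1111 +0.3333 +0.0000 -0.4444]
  T[4,:] = [-0.4615 -0.4615 -0.3846 +0.3077 +0.0000]
|eigenvalues of T|: 1.1638, 0.5429, 0.5429, 0.4004, 0.4004.
ρ(T) = max|λ| = 1.1638; 1.1638 > 1: divergent.

no, ρ = 1.1638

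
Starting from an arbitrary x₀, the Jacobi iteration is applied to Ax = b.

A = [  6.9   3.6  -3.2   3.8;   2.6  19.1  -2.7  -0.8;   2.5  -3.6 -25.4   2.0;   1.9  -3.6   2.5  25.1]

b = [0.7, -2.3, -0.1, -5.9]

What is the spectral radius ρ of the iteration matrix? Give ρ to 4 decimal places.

0.4322

A = D + L + U where D = diag(6.9, 19.1, -25.4, 25.1).
Jacobi: T = -D⁻¹(L+U), T[2,3] = -(2)/(-25.4) = +0.0787; T[2,2] = 0.
  T[0,:] = [+0.0000  -0.5217  +0.4638  -0.5507]
  T[1,:] = [-0.1361  +0.0000  +0.1414  +0.0419]
  T[2,:] = [+0.0984  -0.1417  +0.0000  +0.0787]
  T[3,:] = [-0.0757  +0.1434  -0.0996  +0.0000]
|eigenvalues of T|: 0.4322, 0.2938, 0.0983, 0.0983.
ρ = 0.4322; 0.4322 < 1: convergent.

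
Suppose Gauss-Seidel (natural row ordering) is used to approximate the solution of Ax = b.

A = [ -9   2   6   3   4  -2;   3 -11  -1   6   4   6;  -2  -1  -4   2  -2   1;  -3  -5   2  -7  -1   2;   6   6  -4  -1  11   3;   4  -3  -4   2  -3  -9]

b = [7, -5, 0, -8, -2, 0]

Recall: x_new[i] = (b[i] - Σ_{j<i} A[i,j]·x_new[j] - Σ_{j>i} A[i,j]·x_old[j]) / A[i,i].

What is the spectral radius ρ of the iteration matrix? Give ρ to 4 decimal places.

1.5297

Diagonal D = diag(-9, -11, -4, -7, 11, -9); L, U strict lower/upper.
GS T = -(D+L)⁻¹U: row 0 first, T[0,3] = -(3)/(-9) = +0.3333; later rows by forward substitution.
  T[0,:] = [+0.0000 +0.2222 +0.6667 +0.3333 +0.4444 -0.2222]
  T[1,:] = [+0.0000 +0.0606 +0.0909 +0.6364 +0.4848 +0.4848]
  T[2,:] = [+0.0000 -0.1263 -0.3561 +0.1742 -0.8434 +0.2399]
  T[3,:] = [+0.0000 -0.1746 -0.4524 -0.5476 -0.9206 +0.1032]
  T[4,:] = [+0.0000 -0.2161 -0.5838 -0.5153 -0.8973 -0.3194]
  T[5,:] = [+0.0000 +0.1679 +0.5183 -0.0913 +0.5053 -0.2376]
moduli |λ_i(T)| = 1.5297, 0.4173, 0.4173, 0.3181, 0.0021, 0.0000.
spectral radius ρ = 1.5297; 1.5297 > 1: divergent.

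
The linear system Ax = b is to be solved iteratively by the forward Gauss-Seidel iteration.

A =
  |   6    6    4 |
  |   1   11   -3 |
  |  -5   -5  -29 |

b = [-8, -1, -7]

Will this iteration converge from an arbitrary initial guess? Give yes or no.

Let D = diag(6, 11, -29); L, U the strict triangles.
T_GS = -(D+L)⁻¹U: row 0 first, T[0,2] = -(4)/(6) = -0.6667; later rows by forward substitution.
  T[0,:] = [+0.0000, -1.0000, -0.6667]
  T[1,:] = [+0.0000, +0.0909, +0.3333]
  T[2,:] = [+0.0000, +0.1567, +0.0575]
eigenvalue magnitudes: 0.3034, 0.1550, 0.0000.
ρ(T) = max|λ| = 0.3034; 0.3034 < 1, so it converges for any x₀.

yes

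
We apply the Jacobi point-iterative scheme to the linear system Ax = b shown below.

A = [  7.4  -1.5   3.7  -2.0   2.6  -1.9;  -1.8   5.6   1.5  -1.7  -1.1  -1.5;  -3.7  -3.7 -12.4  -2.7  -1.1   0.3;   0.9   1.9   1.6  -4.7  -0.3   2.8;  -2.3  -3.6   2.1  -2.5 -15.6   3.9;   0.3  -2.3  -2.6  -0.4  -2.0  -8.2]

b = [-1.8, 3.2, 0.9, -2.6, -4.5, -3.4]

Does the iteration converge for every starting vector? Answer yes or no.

Let D = diag(7.4, 5.6, -12.4, -4.7, -15.6, -8.2); L, U the strict triangles.
T_J = -D⁻¹(L+U): T[0,5] = -(-1.9)/(7.4) = +0.2568; T[0,0] = 0.
  T[0,:] = [+0.0000  +0.2027  -0.5000  +0.2703  -0.3514  +0.2568]
  T[1,:] = [+0.3214  +0.0000  -0.2679  +0.3036  +0.1964  +0.2679]
  T[2,:] = [-0.2984  -0.2984  +0.0000  -0.2177  -0.0887  +0.0242]
  T[3,:] = [+0.1915  +0.4043  +0.3404  +0.0000  -0.0638  +0.5957]
  T[4,:] = [-0.1474  -0.2308  +0.1346  -0.1603  +0.0000  +0.2500]
  T[5,:] = [+0.0366  -0.2805  -0.3171  -0.0488  -0.2439  +0.0000]
moduli |λ_i(T)| = 0.8352, 0.4991, 0.4991, 0.3654, 0.3654, 0.0354.
ρ(T) = max|λ| = 0.8352; 0.8352 < 1: convergent.

yes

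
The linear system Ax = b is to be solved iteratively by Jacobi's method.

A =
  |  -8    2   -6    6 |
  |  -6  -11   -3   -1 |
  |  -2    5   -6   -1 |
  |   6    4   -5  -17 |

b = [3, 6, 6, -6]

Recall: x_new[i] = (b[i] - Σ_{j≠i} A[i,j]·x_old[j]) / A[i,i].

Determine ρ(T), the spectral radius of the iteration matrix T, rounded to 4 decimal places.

Diagonal D = diag(-8, -11, -6, -17); L, U strict lower/upper.
Jacobi: T = -D⁻¹(L+U), T[2,0] = -(-2)/(-6) = -0.3333; T[2,2] = 0.
  T[0,:] = [+0.0000 +0.2500 -0.7500 +0.7500]
  T[1,:] = [-0.5455 +0.0000 -0.2727 -0.0909]
  T[2,:] = [-0.3333 +0.8333 +0.0000 -0.1667]
  T[3,:] = [+0.3529 +0.2353 -0.2941 +0.0000]
|eigenvalues of T|: 0.9227, 0.6781, 0.6781, 0.4580.
ρ(T) = max|λ| = 0.9227; 0.9227 < 1: convergent.

0.9227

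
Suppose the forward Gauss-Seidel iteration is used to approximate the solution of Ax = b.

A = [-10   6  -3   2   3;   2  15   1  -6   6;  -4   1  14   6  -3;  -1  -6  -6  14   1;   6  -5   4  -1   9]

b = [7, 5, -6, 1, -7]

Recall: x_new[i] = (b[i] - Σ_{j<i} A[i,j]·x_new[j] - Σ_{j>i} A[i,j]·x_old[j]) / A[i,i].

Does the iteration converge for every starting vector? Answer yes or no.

Split A = D + L + U, D = diag(-10, 15, 14, 14, 9).
T_GS = -(D+L)⁻¹U: row 0 first, T[0,2] = -(-3)/(-10) = -0.3000; later rows by forward substitution.
  T[0,:] = [+0.0000  +0.6000  -0.3000  +0.2000  +0.3000]
  T[1,:] = [+0.0000  -0.0800  -0.0267  +0.3733  -0.4400]
  T[2,:] = [+0.0000  +0.1771  -0.0838  -0.3981  +0.3314]
  T[3,:] = [+0.0000  +0.0845  -0.0688  +0.0037  -0.0965]
  T[4,:] = [+0.0000  -0.5138  +0.2148  +0.2514  -0.6025]
eigenvalue magnitudes: 0.9460, 0.3409, 0.1394, 0.0182, 0.0000.
spectral radius ρ = 0.9460; 0.9460 < 1 ⇒ converges.

yes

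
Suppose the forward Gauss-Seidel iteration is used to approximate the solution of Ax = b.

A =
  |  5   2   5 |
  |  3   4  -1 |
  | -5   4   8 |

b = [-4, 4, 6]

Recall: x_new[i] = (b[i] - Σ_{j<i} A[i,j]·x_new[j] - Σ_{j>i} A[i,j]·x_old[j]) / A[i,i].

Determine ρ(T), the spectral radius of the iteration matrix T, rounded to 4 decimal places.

0.7406

A = D + L + U where D = diag(5, 4, 8).
Gauss-Seidel: T = -(D+L)⁻¹U, row 0 first, T[0,1] = -(2)/(5) = -0.4000; later rows by forward substitution.
  T[0,:] = [+0.0000, -0.4000, -1.0000]
  T[1,:] = [+0.0000, +0.3000, +1.0000]
  T[2,:] = [+0.0000, -0.4000, -1.1250]
moduli |λ_i(T)| = 0.7406, 0.0844, 0.0000.
ρ(T) = max|λ| = 0.7406; 0.7406 < 1 ⇒ converges.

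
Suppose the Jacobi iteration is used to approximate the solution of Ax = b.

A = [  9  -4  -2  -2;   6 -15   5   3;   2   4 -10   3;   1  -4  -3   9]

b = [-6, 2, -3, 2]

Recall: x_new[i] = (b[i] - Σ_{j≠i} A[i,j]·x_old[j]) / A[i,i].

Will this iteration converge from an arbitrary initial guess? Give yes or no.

yes

Split A = D + L + U, D = diag(9, -15, -10, 9).
Jacobi T = -D⁻¹(L+U): T[0,1] = -(-4)/(9) = +0.4444; T[0,0] = 0.
  T[0,:] = [+0.0000  +0.4444  +0.2222  +0.2222]
  T[1,:] = [+0.4000  +0.0000  +0.3333  +0.2000]
  T[2,:] = [+0.2000  +0.4000  +0.0000  +0.3000]
  T[3,:] = [-0.1111  +0.4444  +0.3333  +0.0000]
eigenvalue magnitudes: 0.8582, 0.3903, 0.3903, 0.0831.
ρ(T) = max|λ| = 0.8582; 0.8582 < 1: convergent.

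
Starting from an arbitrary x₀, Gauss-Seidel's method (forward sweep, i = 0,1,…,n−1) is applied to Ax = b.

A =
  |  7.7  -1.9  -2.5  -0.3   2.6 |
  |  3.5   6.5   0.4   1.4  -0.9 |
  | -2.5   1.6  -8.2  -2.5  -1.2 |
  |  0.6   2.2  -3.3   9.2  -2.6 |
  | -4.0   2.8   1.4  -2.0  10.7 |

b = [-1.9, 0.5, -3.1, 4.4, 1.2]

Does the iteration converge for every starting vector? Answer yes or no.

yes

Split A = D + L + U, D = diag(7.7, 6.5, -8.2, 9.2, 10.7).
Gauss-Seidel: T = -(D+L)⁻¹U, row 0 first, T[0,2] = -(-2.5)/(7.7) = +0.3247; later rows by forward substitution.
  T[0,:] = [+0.0000, +0.2468, +0.3247, +0.0390, -0.3377]
  T[1,:] = [+0.0000, -0.1329, -0.2364, -0.2364, +0.3203]
  T[2,:] = [+0.0000, -0.1012, -0.1451, -0.3629, +0.0191]
  T[3,:] = [+0.0000, -0.0206, -0.0167, -0.0762, +0.2349]
  T[4,:] = [+0.0000, +0.1364, +0.1991, +0.1097, -0.1686]
|eigenvalues of T|: 0.5854, 0.1666, 0.1666, 0.0301, 0.0000.
ρ(T) = max|λ| = 0.5854; 0.5854 < 1, so it converges for any x₀.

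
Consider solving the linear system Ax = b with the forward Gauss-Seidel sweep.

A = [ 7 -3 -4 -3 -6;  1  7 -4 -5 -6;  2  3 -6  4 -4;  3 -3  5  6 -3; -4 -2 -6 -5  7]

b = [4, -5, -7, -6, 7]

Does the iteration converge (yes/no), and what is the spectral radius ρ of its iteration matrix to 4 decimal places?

no, ρ = 1.2234

Let D = diag(7, 7, -6, 6, 7); L, U the strict triangles.
T_GS = -(D+L)⁻¹U: row 0 first, T[0,2] = -(-4)/(7) = +0.5714; later rows by forward substitution.
  T[0,:] = [+0.0000, +0.4286, +0.5714, +0.4286, +0.8571]
  T[1,:] = [+0.0000, -0.0612, +0.4898, +0.6531, +0.7347]
  T[2,:] = [+0.0000, +0.1122, +0.4354, +1.1361, -0.0136]
  T[3,:] = [+0.0000, -0.3384, -0.4036, -0.8345, +0.4501]
  T[4,:] = [+0.0000, +0.0819, +0.5513, +0.8092, +1.0096]
|roots of det(T-λI)|: 1.2234, 0.3396, 0.3396, 0.3305, 0.0000.
ρ(T) = max|λ| = 1.2234; 1.2234 > 1 ⇒ diverges.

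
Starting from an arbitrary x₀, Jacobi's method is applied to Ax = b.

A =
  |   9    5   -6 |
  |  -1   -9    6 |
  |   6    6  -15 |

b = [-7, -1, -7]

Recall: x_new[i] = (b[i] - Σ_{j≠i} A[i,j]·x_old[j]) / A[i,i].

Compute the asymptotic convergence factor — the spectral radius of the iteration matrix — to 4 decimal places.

0.8914

Diagonal D = diag(9, -9, -15); L, U strict lower/upper.
T_J = -D⁻¹(L+U): T[1,2] = -(6)/(-9) = +0.6667; T[1,1] = 0.
  T[0,:] = [+0.0000 -0.5556 +0.6667]
  T[1,:] = [-0.1111 +0.0000 +0.6667]
  T[2,:] = [+0.4000 +0.4000 +0.0000]
eigenvalue magnitudes: 0.8914, 0.4466, 0.4466.
ρ = 0.8914; 0.8914 < 1: convergent.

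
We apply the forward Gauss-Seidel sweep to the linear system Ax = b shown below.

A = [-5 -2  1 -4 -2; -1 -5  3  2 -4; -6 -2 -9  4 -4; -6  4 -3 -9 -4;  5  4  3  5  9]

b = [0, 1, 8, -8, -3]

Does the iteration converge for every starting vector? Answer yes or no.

A = D + L + U where D = diag(-5, -5, -9, -9, 9).
GS T = -(D+L)⁻¹U: row 0 first, T[0,1] = -(-2)/(-5) = -0.4000; later rows by forward substitution.
  T[0,:] = [+0.0000  -0.4000  +0.2000  -0.8000  -0.4000]
  T[1,:] = [+0.0000  +0.0800  +0.5600  +0.5600  -0.7200]
  T[2,:] = [+0.0000  +0.2489  -0.2578  +0.8533  -0.0178]
  T[3,:] = [+0.0000  +0.2193  +0.2015  +0.4978  -0.4919]
  T[4,:] = [+0.0000  -0.0181  -0.3860  -0.3654  +0.8214]
|eigenvalues of T|: 1.4395, 0.2772, 0.2772, 0.2381, 0.0000.
spectral radius ρ = 1.4395; 1.4395 > 1: divergent.

no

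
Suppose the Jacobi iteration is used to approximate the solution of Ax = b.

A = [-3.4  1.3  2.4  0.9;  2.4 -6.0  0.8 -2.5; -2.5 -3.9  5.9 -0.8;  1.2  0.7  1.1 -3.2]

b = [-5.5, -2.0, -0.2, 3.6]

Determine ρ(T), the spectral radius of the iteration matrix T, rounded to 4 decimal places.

Let D = diag(-3.4, -6, 5.9, -3.2); L, U the strict triangles.
Jacobi: T = -D⁻¹(L+U), T[1,3] = -(-2.5)/(-6) = -0.4167; T[1,1] = 0.
  T[0,:] = [+0.0000  +0.3824  +0.7059  +0.2647]
  T[1,:] = [+0.4000  +0.0000  +0.1333  -0.4167]
  T[2,:] = [+0.4237  +0.6610  +0.0000  +0.1356]
  T[3,:] = [+0.3750  +0.2188  +0.3438  +0.0000]
|roots of det(T-λI)|: 0.8449, 0.5515, 0.5515, 0.1807.
ρ(T) = max|λ| = 0.8449; 0.8449 < 1, so it converges for any x₀.

0.8449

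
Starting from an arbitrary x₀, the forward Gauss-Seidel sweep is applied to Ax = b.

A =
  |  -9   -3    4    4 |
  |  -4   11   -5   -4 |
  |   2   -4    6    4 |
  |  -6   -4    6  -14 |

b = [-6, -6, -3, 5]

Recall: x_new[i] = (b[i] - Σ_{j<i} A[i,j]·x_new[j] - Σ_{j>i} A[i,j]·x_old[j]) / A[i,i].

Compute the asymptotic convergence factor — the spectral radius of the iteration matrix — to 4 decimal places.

Let D = diag(-9, 11, 6, -14); L, U the strict triangles.
Gauss-Seidel: T = -(D+L)⁻¹U, row 0 first, T[0,3] = -(4)/(-9) = +0.4444; later rows by forward substitution.
  T[0,:] = [+0.0000, -0.3333, +0.4444, +0.4444]
  T[1,:] = [+0.0000, -0.1212, +0.6162, +0.5253]
  T[2,:] = [+0.0000, +0.0303, +0.2626, -0.4646]
  T[3,:] = [+0.0000, +0.1905, -0.2540, -0.5397]
|eigenvalues of T|: 0.8586, 0.2809, 0.1795, 0.0000.
spectral radius ρ = 0.8586; 0.8586 < 1, so it converges for any x₀.

0.8586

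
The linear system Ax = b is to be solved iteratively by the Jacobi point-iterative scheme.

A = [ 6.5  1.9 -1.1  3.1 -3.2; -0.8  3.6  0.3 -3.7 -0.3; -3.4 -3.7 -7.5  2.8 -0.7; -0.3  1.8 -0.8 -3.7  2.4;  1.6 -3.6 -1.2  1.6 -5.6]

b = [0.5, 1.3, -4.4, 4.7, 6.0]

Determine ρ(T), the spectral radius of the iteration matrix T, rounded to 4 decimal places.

A = D + L + U where D = diag(6.5, 3.6, -7.5, -3.7, -5.6).
T_J = -D⁻¹(L+U): T[1,2] = -(0.3)/(3.6) = -0.0833; T[1,1] = 0.
  T[0,:] = [+0.0000, -0.2923, +0.1692, -0.4769, +0.4923]
  T[1,:] = [+0.2222, +0.0000, -0.0833, +1.0278, +0.0833]
  T[2,:] = [-0.4533, -0.4933, +0.0000, +0.3733, -0.0933]
  T[3,:] = [-0.0811, +0.4865, -0.2162, +0.0000, +0.6486]
  T[4,:] = [+0.2857, -0.6429, -0.2143, +0.2857, +0.0000]
|roots of det(T-λI)|: 1.1399, 0.8262, 0.8262, 0.4365, 0.4365.
ρ = 1.1399; 1.1399 > 1 ⇒ diverges.

1.1399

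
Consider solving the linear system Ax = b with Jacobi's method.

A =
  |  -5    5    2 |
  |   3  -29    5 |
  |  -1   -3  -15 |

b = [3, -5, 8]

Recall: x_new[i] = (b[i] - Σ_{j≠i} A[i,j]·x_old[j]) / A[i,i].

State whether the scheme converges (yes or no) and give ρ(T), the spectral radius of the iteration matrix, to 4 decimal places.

Split A = D + L + U, D = diag(-5, -29, -15).
T_J = -D⁻¹(L+U): T[0,1] = -(5)/(-5) = +1.0000; T[0,0] = 0.
  T[0,:] = [+0.0000, +1.0000, +0.4000]
  T[1,:] = [+0.1034, +0.0000, +0.1724]
  T[2,:] = [-0.0667, -0.2000, +0.0000]
|λ(T)| sorted: 0.3220, 0.2478, 0.2478.
ρ = 0.3220; 0.3220 < 1, so it converges for any x₀.

yes, ρ = 0.3220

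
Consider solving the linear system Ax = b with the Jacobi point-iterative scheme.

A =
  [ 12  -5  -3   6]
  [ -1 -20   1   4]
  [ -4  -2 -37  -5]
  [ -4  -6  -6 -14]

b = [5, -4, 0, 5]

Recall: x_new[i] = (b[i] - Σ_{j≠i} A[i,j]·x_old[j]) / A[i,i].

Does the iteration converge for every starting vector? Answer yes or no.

yes

Write A = D+L+U with D = diag(12, -20, -37, -14).
Jacobi T = -D⁻¹(L+U): T[3,0] = -(-4)/(-14) = -0.2857; T[3,3] = 0.
  T[0,:] = [+0.0000  +0.4167  +0.2500  -0.5000]
  T[1,:] = [-0.0500  +0.0000  +0.0500  +0.2000]
  T[2,:] = [-0.1081  -0.0541  +0.0000  -0.1351]
  T[3,:] = [-0.2857  -0.4286  -0.4286  +0.0000]
|roots of det(T-λI)|: 0.4265, 0.2942, 0.2942, 0.0924.
ρ = 0.4265; 0.4265 < 1 ⇒ converges.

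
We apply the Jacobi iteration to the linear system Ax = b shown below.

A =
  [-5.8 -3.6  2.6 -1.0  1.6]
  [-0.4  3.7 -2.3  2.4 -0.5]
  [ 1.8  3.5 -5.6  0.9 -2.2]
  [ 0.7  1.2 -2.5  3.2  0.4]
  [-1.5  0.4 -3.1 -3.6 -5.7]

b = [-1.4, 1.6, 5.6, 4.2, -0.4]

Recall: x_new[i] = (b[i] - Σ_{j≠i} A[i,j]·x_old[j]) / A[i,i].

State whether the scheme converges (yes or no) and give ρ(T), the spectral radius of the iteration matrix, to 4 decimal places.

no, ρ = 1.1266

Split A = D + L + U, D = diag(-5.8, 3.7, -5.6, 3.2, -5.7).
T_J = -D⁻¹(L+U): T[1,2] = -(-2.3)/(3.7) = +0.6216; T[1,1] = 0.
  T[0,:] = [+0.0000, -0.6207, +0.4483, -0.1724, +0.2759]
  T[1,:] = [+0.1081, +0.0000, +0.6216, -0.6486, +0.1351]
  T[2,:] = [+0.3214, +0.6250, +0.0000, +0.1607, -0.3929]
  T[3,:] = [-0.2188, -0.3750, +0.7812, +0.0000, -0.1250]
  T[4,:] = [-0.2632, +0.0702, -0.5439, -0.6316, +0.0000]
|eigenvalues of T|: 1.1266, 0.6674, 0.4329, 0.4329, 0.3858.
spectral radius ρ = 1.1266; 1.1266 > 1 ⇒ diverges.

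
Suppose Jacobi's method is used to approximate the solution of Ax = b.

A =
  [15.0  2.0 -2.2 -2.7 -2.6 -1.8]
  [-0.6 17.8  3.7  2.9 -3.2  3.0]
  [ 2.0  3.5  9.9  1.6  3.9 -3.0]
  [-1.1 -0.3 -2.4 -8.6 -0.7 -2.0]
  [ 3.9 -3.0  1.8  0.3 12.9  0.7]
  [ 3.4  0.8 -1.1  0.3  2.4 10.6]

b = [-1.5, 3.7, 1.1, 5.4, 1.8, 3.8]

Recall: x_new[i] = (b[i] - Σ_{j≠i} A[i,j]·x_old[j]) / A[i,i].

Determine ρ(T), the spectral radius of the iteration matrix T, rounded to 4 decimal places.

Diagonal D = diag(15, 17.8, 9.9, -8.6, 12.9, 10.6); L, U strict lower/upper.
T_J = -D⁻¹(L+U): T[5,0] = -(3.4)/(10.6) = -0.3208; T[5,5] = 0.
  T[0,:] = [+0.0000  -0.1333  +0.1467  +0.1800  +0.1733  +0.1200]
  T[1,:] = [+0.0337  +0.0000  -0.2079  -0.1629  +0.1798  -0.1685]
  T[2,:] = [-0.2020  -0.3535  +0.0000  -0.1616  -0.3939  +0.3030]
  T[3,:] = [-0.1279  -0.0349  -0.2791  +0.0000  -0.0814  -0.2326]
  T[4,:] = [-0.3023  +0.2326  -0.1395  -0.0233  +0.0000  -0.0543]
  T[5,:] = [-0.3208  -0.0755  +0.1038  -0.0283  -0.2264  +0.0000]
|λ(T)| sorted: 0.5694, 0.3968, 0.3968, 0.3514, 0.2148, 0.1760.
ρ = 0.5694; 0.5694 < 1: convergent.

0.5694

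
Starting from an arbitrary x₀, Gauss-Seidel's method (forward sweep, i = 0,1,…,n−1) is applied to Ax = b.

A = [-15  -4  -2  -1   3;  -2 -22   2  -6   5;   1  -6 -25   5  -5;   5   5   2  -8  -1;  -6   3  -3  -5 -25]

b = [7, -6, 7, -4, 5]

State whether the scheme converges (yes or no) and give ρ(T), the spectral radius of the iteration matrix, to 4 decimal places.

Diagonal D = diag(-15, -22, -25, -8, -25); L, U strict lower/upper.
Gauss-Seidel: T = -(D+L)⁻¹U, row 0 first, T[0,4] = -(3)/(-15) = +0.2000; later rows by forward substitution.
  T[0,:] = [+0.0000, -0.2667, -0.1333, -0.0667, +0.2000]
  T[1,:] = [+0.0000, +0.0242, +0.1030, -0.2667, +0.2091]
  T[2,:] = [+0.0000, -0.0165, -0.0301, +0.2613, -0.2422]
  T[3,:] = [+0.0000, -0.1556, -0.0265, -0.1430, +0.0701]
  T[4,:] = [+0.0000, +0.1000, +0.0533, -0.0188, -0.0079]
moduli |λ_i(T)| = 0.3129, 0.1264, 0.1264, 0.0291, 0.0000.
ρ = 0.3129; 0.3129 < 1: convergent.

yes, ρ = 0.3129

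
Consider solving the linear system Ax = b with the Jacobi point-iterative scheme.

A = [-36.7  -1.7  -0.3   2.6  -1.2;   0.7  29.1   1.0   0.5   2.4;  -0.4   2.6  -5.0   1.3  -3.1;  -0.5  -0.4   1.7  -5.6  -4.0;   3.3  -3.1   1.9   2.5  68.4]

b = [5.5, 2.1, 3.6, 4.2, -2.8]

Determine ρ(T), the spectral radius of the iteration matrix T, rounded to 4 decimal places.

0.3798

Split A = D + L + U, D = diag(-36.7, 29.1, -5, -5.6, 68.4).
Jacobi: T = -D⁻¹(L+U), T[2,4] = -(-3.1)/(-5) = -0.6200; T[2,2] = 0.
  T[0,:] = [+0.0000  -0.0463  -0.0082  +0.0708  -0.0327]
  T[1,:] = [-0.0241  +0.0000  -0.0344  -0.0172  -0.0825]
  T[2,:] = [-0.0800  +0.5200  +0.0000  +0.2600  -0.6200]
  T[3,:] = [-0.0893  -0.0714  +0.3036  +0.0000  -0.7143]
  T[4,:] = [-0.0482  +0.0453  -0.0278  -0.0365  +0.0000]
|λ(T)| sorted: 0.3798, 0.2498, 0.1104, 0.1036, 0.1036.
ρ = 0.3798; 0.3798 < 1 ⇒ converges.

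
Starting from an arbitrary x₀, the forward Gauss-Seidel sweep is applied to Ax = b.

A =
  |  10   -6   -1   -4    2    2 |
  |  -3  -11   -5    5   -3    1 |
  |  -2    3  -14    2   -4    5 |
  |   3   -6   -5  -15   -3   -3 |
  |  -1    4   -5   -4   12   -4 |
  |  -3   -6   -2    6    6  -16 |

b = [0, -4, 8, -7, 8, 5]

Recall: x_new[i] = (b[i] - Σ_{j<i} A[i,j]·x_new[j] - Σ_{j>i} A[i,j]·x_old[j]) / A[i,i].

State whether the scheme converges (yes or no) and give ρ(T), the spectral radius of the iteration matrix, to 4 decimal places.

Let D = diag(10, -11, -14, -15, 12, -16); L, U the strict triangles.
Gauss-Seidel: T = -(D+L)⁻¹U, row 0 first, T[0,2] = -(-1)/(10) = +0.1000; later rows by forward substitution.
  T[0,:] = [+0.0000 +0.6000 +0.1000 +0.4000 -0.2000 -0.2000]
  T[1,:] = [+0.0000 -0.1636 -0.4818 +0.3455 -0.2182 +0.1455]
  T[2,:] = [+0.0000 -0.1208 -0.1175 +0.1597 -0.3039 +0.4169]
  T[3,:] = [+0.0000 +0.2257 +0.2519 -0.1114 -0.0514 -0.4371]
  T[4,:] = [+0.0000 +0.1295 +0.2039 -0.0524 -0.0877 +0.2962]
  T[5,:] = [+0.0000 +0.0972 +0.3476 -0.2859 +0.1051 -0.1220]
|eigenvalues of T|: 0.9053, 0.3490, 0.1845, 0.1845, 0.0453, 0.0000.
ρ(T) = max|λ| = 0.9053; 0.9053 < 1 ⇒ converges.

yes, ρ = 0.9053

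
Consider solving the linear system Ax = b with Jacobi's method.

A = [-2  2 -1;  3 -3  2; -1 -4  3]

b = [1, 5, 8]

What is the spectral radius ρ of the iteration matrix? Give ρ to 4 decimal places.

Split A = D + L + U, D = diag(-2, -3, 3).
T_J = -D⁻¹(L+U): T[1,2] = -(2)/(-3) = +0.6667; T[1,1] = 0.
  T[0,:] = [+0.0000  +1.0000  -0.5000]
  T[1,:] = [+1.0000  +0.0000  +0.6667]
  T[2,:] = [+0.3333  +1.3333  +0.0000]
|roots of det(T-λI)|: 1.4261, 1.1567, 0.2694.
spectral radius ρ = 1.4261; 1.4261 > 1: divergent.

1.4261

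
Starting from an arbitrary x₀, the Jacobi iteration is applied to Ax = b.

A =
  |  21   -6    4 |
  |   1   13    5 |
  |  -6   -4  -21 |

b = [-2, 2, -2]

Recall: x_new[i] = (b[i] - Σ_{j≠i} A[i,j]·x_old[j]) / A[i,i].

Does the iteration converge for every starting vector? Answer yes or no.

yes

Split A = D + L + U, D = diag(21, 13, -21).
Jacobi: T = -D⁻¹(L+U), T[1,0] = -(1)/(13) = -0.0769; T[1,1] = 0.
  T[0,:] = [+0.0000  +0.2857  -0.1905]
  T[1,:] = [-0.0769  +0.0000  -0.3846]
  T[2,:] = [-0.2857  -0.1905  +0.0000]
|eigenvalues of T|: 0.4174, 0.2618, 0.2618.
ρ = 0.4174; 0.4174 < 1 ⇒ converges.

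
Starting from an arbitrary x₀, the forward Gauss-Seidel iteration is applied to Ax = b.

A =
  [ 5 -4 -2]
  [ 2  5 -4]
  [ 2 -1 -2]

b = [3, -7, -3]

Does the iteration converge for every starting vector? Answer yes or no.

Let D = diag(5, 5, -2); L, U the strict triangles.
T_GS = -(D+L)⁻¹U: row 0 first, T[0,1] = -(-4)/(5) = +0.8000; later rows by forward substitution.
  T[0,:] = [+0.0000, +0.8000, +0.4000]
  T[1,:] = [+0.0000, -0.3200, +0.6400]
  T[2,:] = [+0.0000, +0.9600, +0.0800]
|roots of det(T-λI)|: 0.9289, 0.6889, 0.0000.
ρ = 0.9289; 0.9289 < 1 ⇒ converges.

yes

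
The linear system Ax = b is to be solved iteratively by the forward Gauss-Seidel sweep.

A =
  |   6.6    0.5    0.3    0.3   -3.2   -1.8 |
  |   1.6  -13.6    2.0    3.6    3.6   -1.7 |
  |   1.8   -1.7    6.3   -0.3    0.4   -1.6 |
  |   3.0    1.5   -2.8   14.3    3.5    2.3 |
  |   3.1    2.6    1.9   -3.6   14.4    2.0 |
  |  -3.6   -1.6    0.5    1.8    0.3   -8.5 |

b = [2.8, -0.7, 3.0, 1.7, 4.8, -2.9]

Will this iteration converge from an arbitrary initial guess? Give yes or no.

Diagonal D = diag(6.6, -13.6, 6.3, 14.3, 14.4, -8.5); L, U strict lower/upper.
GS T = -(D+L)⁻¹U: row 0 first, T[0,2] = -(0.3)/(6.6) = -0.0455; later rows by forward substitution.
  T[0,:] = [+0.0000  -0.0758  -0.0455  -0.0455  +0.4848  +0.2727]
  T[1,:] = [+0.0000  -0.0089  +0.1417  +0.2594  +0.3217  -0.0929]
  T[2,:] = [+0.0000  +0.0192  +0.0512  +0.1306  -0.1152  +0.1510]
  T[3,:] = [+0.0000  +0.0206  +0.0047  +0.0079  -0.4028  -0.1787]
  T[4,:] = [+0.0000  +0.0205  -0.0214  -0.0523  -0.2480  -0.2454]
  T[5,:] = [+0.0000  +0.0400  -0.0042  -0.0221  -0.3667  -0.1357]
eigenvalue magnitudes: 0.5598, 0.1831, 0.0736, 0.0736, 0.0138, 0.0000.
spectral radius ρ = 0.5598; 0.5598 < 1 ⇒ converges.

yes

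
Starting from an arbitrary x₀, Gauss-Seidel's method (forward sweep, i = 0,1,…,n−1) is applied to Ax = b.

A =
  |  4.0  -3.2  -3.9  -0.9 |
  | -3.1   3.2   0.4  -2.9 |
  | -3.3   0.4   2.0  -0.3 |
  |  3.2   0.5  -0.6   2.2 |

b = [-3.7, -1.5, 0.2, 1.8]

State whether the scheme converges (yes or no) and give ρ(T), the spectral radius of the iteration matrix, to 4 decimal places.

Split A = D + L + U, D = diag(4, 3.2, 2, 2.2).
Gauss-Seidel: T = -(D+L)⁻¹U, row 0 first, T[0,1] = -(-3.2)/(4) = +0.8000; later rows by forward substitution.
  T[0,:] = [+0.0000 +0.8000 +0.9750 +0.2250]
  T[1,:] = [+0.0000 +0.7750 +0.8195 +1.1242]
  T[2,:] = [+0.0000 +1.1650 +1.4448 +0.2964]
  T[3,:] = [+0.0000 -1.0220 -1.2104 -0.5019]
|roots of det(T-λI)|: 1.3017, 0.3710, 0.0452, 0.0000.
ρ = 1.3017; 1.3017 > 1, so it fails to converge.

no, ρ = 1.3017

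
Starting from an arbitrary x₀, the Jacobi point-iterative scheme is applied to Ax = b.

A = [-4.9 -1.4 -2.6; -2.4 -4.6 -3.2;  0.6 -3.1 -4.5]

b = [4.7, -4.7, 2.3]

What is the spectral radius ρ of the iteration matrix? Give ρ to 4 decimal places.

Diagonal D = diag(-4.9, -4.6, -4.5); L, U strict lower/upper.
T_J = -D⁻¹(L+U): T[1,0] = -(-2.4)/(-4.6) = -0.5217; T[1,1] = 0.
  T[0,:] = [+0.0000 -0.2857 -0.5306]
  T[1,:] = [-0.5217 +0.0000 -0.6957]
  T[2,:] = [+0.1333 -0.6889 +0.0000]
eigenvalue magnitudes: 0.8646, 0.4358, 0.4358.
ρ = 0.8646; 0.8646 < 1: convergent.

0.8646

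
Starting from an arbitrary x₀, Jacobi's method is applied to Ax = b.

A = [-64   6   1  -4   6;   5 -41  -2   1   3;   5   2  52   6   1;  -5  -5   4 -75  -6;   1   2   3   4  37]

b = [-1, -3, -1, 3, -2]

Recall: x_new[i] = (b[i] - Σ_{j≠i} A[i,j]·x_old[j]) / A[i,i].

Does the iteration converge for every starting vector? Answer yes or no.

yes

Diagonal D = diag(-64, -41, 52, -75, 37); L, U strict lower/upper.
Jacobi T = -D⁻¹(L+U): T[3,0] = -(-5)/(-75) = -0.0667; T[3,3] = 0.
  T[0,:] = [+0.0000  +0.0938  +0.0156  -0.0625  +0.0938]
  T[1,:] = [+0.1220  +0.0000  -0.0488  +0.0244  +0.0732]
  T[2,:] = [-0.0962  -0.0385  +0.0000  -0.1154  -0.0192]
  T[3,:] = [-0.0667  -0.0667  +0.0533  +0.0000  -0.0800]
  T[4,:] = [-0.0270  -0.0541  -0.0811  -0.1081  +0.0000]
moduli |λ_i(T)| = 0.1580, 0.0908, 0.0809, 0.0809, 0.0070.
ρ(T) = max|λ| = 0.1580; 0.1580 < 1, so it converges for any x₀.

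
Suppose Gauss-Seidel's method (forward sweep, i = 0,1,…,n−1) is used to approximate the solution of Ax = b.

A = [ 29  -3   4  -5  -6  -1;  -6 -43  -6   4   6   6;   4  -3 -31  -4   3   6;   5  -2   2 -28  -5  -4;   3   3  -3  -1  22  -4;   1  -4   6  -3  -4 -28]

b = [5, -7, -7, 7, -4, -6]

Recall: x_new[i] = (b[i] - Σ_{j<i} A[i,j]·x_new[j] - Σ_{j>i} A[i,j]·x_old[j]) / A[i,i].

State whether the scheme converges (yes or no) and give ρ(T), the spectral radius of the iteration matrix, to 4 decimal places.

Write A = D+L+U with D = diag(29, -43, -31, -28, 22, -28).
Gauss-Seidel: T = -(D+L)⁻¹U, row 0 first, T[0,2] = -(4)/(29) = -0.1379; later rows by forward substitution.
  T[0,:] = [+0.0000 +0.1034 -0.1379 +0.1724 +0.2069 +0.0345]
  T[1,:] = [+0.0000 -0.0144 -0.1203 +0.0690 +0.1107 +0.1347]
  T[2,:] = [+0.0000 +0.0147 -0.0062 -0.1135 +0.1128 +0.1850]
  T[3,:] = [+0.0000 +0.0206 -0.0165 +0.0178 -0.1415 -0.1331]
  T[4,:] = [+0.0000 -0.0092 +0.0336 -0.0476 -0.0344 +0.1779]
  T[5,:] = [+0.0000 +0.0080 +0.0079 -0.0231 +0.0358 +0.0105]
moduli |λ_i(T)| = 0.1850, 0.0934, 0.0934, 0.0702, 0.0191, 0.0000.
ρ(T) = max|λ| = 0.1850; 0.1850 < 1 ⇒ converges.

yes, ρ = 0.1850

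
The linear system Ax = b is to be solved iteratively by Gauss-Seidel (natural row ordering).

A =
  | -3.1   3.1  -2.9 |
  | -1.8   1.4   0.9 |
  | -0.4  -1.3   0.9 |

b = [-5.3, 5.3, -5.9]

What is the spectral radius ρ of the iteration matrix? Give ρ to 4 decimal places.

Diagonal D = diag(-3.1, 1.4, 0.9); L, U strict lower/upper.
Gauss-Seidel: T = -(D+L)⁻¹U, row 0 first, T[0,1] = -(3.1)/(-3.1) = +1.0000; later rows by forward substitution.
  T[0,:] = [+0.0000, +1.0000, -0.9355]
  T[1,:] = [+0.0000, +1.2857, -1.8456]
  T[2,:] = [+0.0000, +2.3016, -3.0817]
moduli |λ_i(T)| = 1.6195, 0.1764, 0.0000.
spectral radius ρ = 1.6195; 1.6195 > 1, so it fails to converge.

1.6195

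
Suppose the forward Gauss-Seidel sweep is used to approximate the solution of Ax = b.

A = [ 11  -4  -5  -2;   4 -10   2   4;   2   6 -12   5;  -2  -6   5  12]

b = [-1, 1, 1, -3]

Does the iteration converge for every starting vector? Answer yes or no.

yes

Split A = D + L + U, D = diag(11, -10, -12, 12).
Gauss-Seidel: T = -(D+L)⁻¹U, row 0 first, T[0,1] = -(-4)/(11) = +0.3636; later rows by forward substitution.
  T[0,:] = [+0.0000, +0.3636, +0.4545, +0.1818]
  T[1,:] = [+0.0000, +0.1455, +0.3818, +0.4727]
  T[2,:] = [+0.0000, +0.1333, +0.2667, +0.6833]
  T[3,:] = [+0.0000, +0.0778, +0.1556, -0.0181]
|roots of det(T-λI)|: 0.6544, 0.2262, 0.0341, 0.0000.
ρ(T) = max|λ| = 0.6544; 0.6544 < 1 ⇒ converges.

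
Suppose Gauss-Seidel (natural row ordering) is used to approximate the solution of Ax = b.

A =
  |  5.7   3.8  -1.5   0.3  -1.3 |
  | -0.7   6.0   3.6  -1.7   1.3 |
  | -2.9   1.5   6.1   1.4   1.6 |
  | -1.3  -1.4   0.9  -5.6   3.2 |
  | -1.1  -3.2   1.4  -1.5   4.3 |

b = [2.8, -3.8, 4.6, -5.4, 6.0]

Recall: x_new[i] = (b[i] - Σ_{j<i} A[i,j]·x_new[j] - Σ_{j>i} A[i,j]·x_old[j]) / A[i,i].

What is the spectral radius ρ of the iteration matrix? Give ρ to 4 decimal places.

0.7185

Let D = diag(5.7, 6, 6.1, -5.6, 4.3); L, U the strict triangles.
T_GS = -(D+L)⁻¹U: row 0 first, T[0,4] = -(-1.3)/(5.7) = +0.2281; later rows by forward substitution.
  T[0,:] = [+0.0000 -0.6667 +0.2632 -0.0526 +0.2281]
  T[1,:] = [+0.0000 -0.0778 -0.5693 +0.2772 -0.1901]
  T[2,:] = [+0.0000 -0.2978 +0.2651 -0.3227 -0.1071]
  T[3,:] = [+0.0000 +0.1263 +0.1238 -0.1089 +0.5488]
  T[4,:] = [+0.0000 -0.0874 -0.3995 +0.2599 +0.1432]
|roots of det(T-λI)|: 0.7185, 0.5012, 0.1952, 0.1909, 0.0000.
ρ(T) = max|λ| = 0.7185; 0.7185 < 1 ⇒ converges.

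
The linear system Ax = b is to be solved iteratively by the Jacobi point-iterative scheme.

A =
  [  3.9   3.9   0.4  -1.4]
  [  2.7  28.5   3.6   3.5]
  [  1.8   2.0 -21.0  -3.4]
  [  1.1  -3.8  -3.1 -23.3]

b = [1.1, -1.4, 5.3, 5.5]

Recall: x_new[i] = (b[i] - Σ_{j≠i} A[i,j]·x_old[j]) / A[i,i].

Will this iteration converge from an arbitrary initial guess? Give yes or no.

Diagonal D = diag(3.9, 28.5, -21, -23.3); L, U strict lower/upper.
Jacobi: T = -D⁻¹(L+U), T[2,1] = -(2)/(-21) = +0.0952; T[2,2] = 0.
  T[0,:] = [+0.0000  -1.0000  -0.1026  +0.3590]
  T[1,:] = [-0.0947  +0.0000  -0.1263  -0.1228]
  T[2,:] = [+0.0857  +0.0952  +0.0000  -0.1619]
  T[3,:] = [+0.0472  -0.1631  -0.1330  +0.0000]
|λ(T)| sorted: 0.4011, 0.2701, 0.2701, 0.0905.
spectral radius ρ = 0.4011; 0.4011 < 1 ⇒ converges.

yes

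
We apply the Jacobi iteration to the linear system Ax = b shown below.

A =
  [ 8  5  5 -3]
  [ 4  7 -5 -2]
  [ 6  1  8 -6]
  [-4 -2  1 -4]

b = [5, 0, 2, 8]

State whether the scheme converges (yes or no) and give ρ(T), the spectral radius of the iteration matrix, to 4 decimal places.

A = D + L + U where D = diag(8, 7, 8, -4).
Jacobi: T = -D⁻¹(L+U), T[2,3] = -(-6)/(8) = +0.7500; T[2,2] = 0.
  T[0,:] = [+0.0000 -0.6250 -0.6250 +0.3750]
  T[1,:] = [-0.5714 +0.0000 +0.7143 +0.2857]
  T[2,:] = [-0.7500 -0.1250 +0.0000 +0.7500]
  T[3,:] = [-1.0000 -0.5000 +0.2500 +0.0000]
moduli |λ_i(T)| = 1.1208, 0.7378, 0.7378, 0.4684.
spectral radius ρ = 1.1208; 1.1208 > 1: divergent.

no, ρ = 1.1208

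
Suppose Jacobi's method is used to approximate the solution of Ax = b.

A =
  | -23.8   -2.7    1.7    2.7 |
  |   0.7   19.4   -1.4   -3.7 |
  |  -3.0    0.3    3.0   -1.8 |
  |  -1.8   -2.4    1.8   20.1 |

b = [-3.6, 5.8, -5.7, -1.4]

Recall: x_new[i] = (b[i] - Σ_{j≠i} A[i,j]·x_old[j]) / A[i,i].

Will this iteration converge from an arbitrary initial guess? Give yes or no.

yes

Write A = D+L+U with D = diag(-23.8, 19.4, 3, 20.1).
Jacobi T = -D⁻¹(L+U): T[0,3] = -(2.7)/(-23.8) = +0.1134; T[0,0] = 0.
  T[0,:] = [+0.0000 -0.1134 +0.0714 +0.1134]
  T[1,:] = [-0.0361 +0.0000 +0.0722 +0.1907]
  T[2,:] = [+1.0000 -0.1000 +0.0000 +0.6000]
  T[3,:] = [+0.0896 +0.1194 -0.0896 +0.0000]
|λ(T)| sorted: 0.2988, 0.1400, 0.1400, 0.1364.
ρ(T) = max|λ| = 0.2988; 0.2988 < 1, so it converges for any x₀.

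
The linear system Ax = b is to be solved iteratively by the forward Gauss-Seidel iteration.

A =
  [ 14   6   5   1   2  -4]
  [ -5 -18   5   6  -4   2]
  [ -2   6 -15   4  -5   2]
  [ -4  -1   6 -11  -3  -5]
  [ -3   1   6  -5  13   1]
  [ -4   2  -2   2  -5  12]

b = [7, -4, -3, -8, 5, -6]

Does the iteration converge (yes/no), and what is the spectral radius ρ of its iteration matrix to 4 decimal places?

Let D = diag(14, -18, -15, -11, 13, 12); L, U the strict triangles.
T_GS = -(D+L)⁻¹U: row 0 first, T[0,5] = -(-4)/(14) = +0.2857; later rows by forward substitution.
  T[0,:] = [+0.0000, -0.4286, -0.3571, -0.0714, -0.1429, +0.2857]
  T[1,:] = [+0.0000, +0.1190, +0.3770, +0.3532, -0.1825, +0.0317]
  T[2,:] = [+0.0000, +0.1048, +0.1984, +0.4175, -0.3873, +0.1079]
  T[3,:] = [+0.0000, +0.2022, +0.2038, +0.2216, -0.4154, -0.5025]
  T[4,:] = [+0.0000, -0.0787, -0.1246, -0.1511, +0.0000, -0.2565]
  T[5,:] = [+0.0000, -0.2117, -0.2347, -0.1130, -0.0125, +0.0848]
|roots of det(T-λI)|: 0.8978, 0.2062, 0.2062, 0.0770, 0.0756, 0.0000.
ρ(T) = max|λ| = 0.8978; 0.8978 < 1 ⇒ converges.

yes, ρ = 0.8978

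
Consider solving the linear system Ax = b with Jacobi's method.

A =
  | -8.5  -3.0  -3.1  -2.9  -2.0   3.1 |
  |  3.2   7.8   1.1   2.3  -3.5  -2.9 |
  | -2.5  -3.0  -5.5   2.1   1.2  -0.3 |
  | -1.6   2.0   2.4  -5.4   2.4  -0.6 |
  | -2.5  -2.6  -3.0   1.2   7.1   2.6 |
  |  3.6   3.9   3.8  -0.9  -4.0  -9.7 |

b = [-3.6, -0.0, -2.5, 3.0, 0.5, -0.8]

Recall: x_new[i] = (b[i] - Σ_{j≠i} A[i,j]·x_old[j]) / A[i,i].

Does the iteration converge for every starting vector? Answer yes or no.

no

Let D = diag(-8.5, 7.8, -5.5, -5.4, 7.1, -9.7); L, U the strict triangles.
T_J = -D⁻¹(L+U): T[0,3] = -(-2.9)/(-8.5) = -0.3412; T[0,0] = 0.
  T[0,:] = [+0.0000 -0.3529 -0.3647 -0.3412 -0.2353 +0.3647]
  T[1,:] = [-0.4103 +0.0000 -0.1410 -0.2949 +0.4487 +0.3718]
  T[2,:] = [-0.4545 -0.5455 +0.0000 +0.3818 +0.2182 -0.0545]
  T[3,:] = [-0.2963 +0.3704 +0.4444 +0.0000 +0.4444 -0.1111]
  T[4,:] = [+0.3521 +0.3662 +0.4225 -0.1690 +0.0000 -0.3662]
  T[5,:] = [+0.3711 +0.4021 +0.3918 -0.0928 -0.4124 +0.0000]
eigenvalue magnitudes: 1.2503, 0.7399, 0.3846, 0.3041, 0.3041, 0.1150.
ρ = 1.2503; 1.2503 > 1 ⇒ diverges.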